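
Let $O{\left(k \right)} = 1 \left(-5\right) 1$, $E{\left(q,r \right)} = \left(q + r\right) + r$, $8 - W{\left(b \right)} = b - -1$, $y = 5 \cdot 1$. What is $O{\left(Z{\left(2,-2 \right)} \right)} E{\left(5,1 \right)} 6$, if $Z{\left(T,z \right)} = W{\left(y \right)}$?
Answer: $-210$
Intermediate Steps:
$y = 5$
$W{\left(b \right)} = 7 - b$ ($W{\left(b \right)} = 8 - \left(b - -1\right) = 8 - \left(b + 1\right) = 8 - \left(1 + b\right) = 7 - b$)
$Z{\left(T,z \right)} = 2$ ($Z{\left(T,z \right)} = 7 - 5 = 2$)
$E{\left(q,r \right)} = q + 2 r$
$O{\left(k \right)} = -5$ ($O{\left(k \right)} = \left(-5\right) 1 = -5$)
$O{\left(Z{\left(2,-2 \right)} \right)} E{\left(5,1 \right)} 6 = - 5 \left(5 + 2 \cdot 1\right) 6 = - 5 \left(5 + 2\right) 6 = - 5 \cdot 7 \cdot 6 = \left(-5\right) 42 = -210$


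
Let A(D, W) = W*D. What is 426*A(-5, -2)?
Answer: 4260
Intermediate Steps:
A(D, W) = D*W
426*A(-5, -2) = 426*(-5*(-2)) = 426*10 = 4260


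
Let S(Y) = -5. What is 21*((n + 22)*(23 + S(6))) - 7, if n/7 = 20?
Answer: 61229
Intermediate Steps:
n = 140 (n = 7*20 = 140)
21*((n + 22)*(23 + S(6))) - 7 = 21*((140 + 22)*(23 - 5)) - 7 = 21*(162*18) - 7 = 21*2916 - 7 = 61236 - 7 = 61229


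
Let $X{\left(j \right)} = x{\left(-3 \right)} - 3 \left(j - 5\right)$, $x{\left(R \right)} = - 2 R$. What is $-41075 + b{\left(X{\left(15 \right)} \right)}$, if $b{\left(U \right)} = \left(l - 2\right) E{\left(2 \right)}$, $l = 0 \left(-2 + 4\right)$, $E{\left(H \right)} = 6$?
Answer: $-41087$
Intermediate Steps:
$X{\left(j \right)} = 21 - 3 j$ ($X{\left(j \right)} = \left(-2\right) \left(-3\right) - 3 \left(j - 5\right) = 6 - 3 \left(-5 + j\right) = 6 - \left(-15 + 3 j\right) = 21 - 3 j$)
$l = 0$ ($l = 0 \cdot 2 = 0$)
$b{\left(U \right)} = -12$ ($b{\left(U \right)} = \left(0 - 2\right) 6 = \left(-2\right) 6 = -12$)
$-41075 + b{\left(X{\left(15 \right)} \right)} = -41075 - 12 = -41087$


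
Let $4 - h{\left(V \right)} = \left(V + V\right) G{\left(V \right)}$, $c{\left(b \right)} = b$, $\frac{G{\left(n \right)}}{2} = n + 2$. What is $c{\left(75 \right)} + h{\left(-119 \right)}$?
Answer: $-55613$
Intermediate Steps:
$G{\left(n \right)} = 4 + 2 n$ ($G{\left(n \right)} = 2 \left(n + 2\right) = 2 \left(2 + n\right) = 4 + 2 n$)
$h{\left(V \right)} = 4 - 2 V \left(4 + 2 V\right)$ ($h{\left(V \right)} = 4 - \left(V + V\right) \left(4 + 2 V\right) = 4 - 2 V \left(4 + 2 V\right)$)
$c{\left(75 \right)} + h{\left(-119 \right)} = 75 + \left(4 - - 476 \left(2 - 119\right)\right) = 75 + \left(4 - \left(-476\right) \left(-117\right)\right) = 75 + \left(4 - 55692\right) = 75 - 55688 = -55613$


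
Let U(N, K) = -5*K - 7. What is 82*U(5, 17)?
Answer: -7544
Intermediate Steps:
U(N, K) = -7 - 5*K
82*U(5, 17) = 82*(-7 - 5*17) = 82*(-7 - 85) = 82*(-92) = -7544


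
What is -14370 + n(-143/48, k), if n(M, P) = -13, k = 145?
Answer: -14383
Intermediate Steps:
-14370 + n(-143/48, k) = -14370 - 13 = -14383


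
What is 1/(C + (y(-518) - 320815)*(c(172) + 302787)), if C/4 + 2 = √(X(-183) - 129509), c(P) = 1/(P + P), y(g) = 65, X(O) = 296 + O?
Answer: -957722153445724/93012951920029249767904075 - 236672*I*√32349/279038855760087749303712225 ≈ -1.0297e-11 - 1.5255e-19*I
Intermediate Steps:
c(P) = 1/(2*P)
C = -8 + 8*I*√32349 (C = -8 + 4*√((296 - 183) - 129509) = -8 + 4*√(113 - 129509) = -8 + 4*√(-129396) = -8 + 4*(2*I*√32349) = -8 + 8*I*√32349 ≈ -8.0 + 1438.9*I)
1/(C + (y(-518) - 320815)*(c(172) + 302787)) = 1/((-8 + 8*I*√32349) + (65 - 320815)*((½)/172 + 302787)) = 1/((-8 + 8*I*√32349) - 320750*((½)*(1/172) + 302787)) = 1/((-8 + 8*I*√32349) - 320750*(1/344 + 302787)) = 1/((-8 + 8*I*√32349) - 320750*104158729/344) = 1/((-8 + 8*I*√32349) - 16704456163375/172) = 1/(-16704456164751/172 + 8*I*√32349)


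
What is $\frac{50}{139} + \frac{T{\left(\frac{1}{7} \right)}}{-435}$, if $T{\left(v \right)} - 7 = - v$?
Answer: $\frac{48526}{141085} \approx 0.34395$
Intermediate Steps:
$T{\left(v \right)} = 7 - v$
$\frac{50}{139} + \frac{T{\left(\frac{1}{7} \right)}}{-435} = \frac{50}{139} + \frac{7 - \frac{1}{7}}{-435} = 50 \cdot \frac{1}{139} + \left(7 - \frac{1}{7}\right) \left(- \frac{1}{435}\right) = \frac{50}{139} + \left(7 - \frac{1}{7}\right) \left(- \frac{1}{435}\right) = \frac{50}{139} + \frac{48}{7} \left(- \frac{1}{435}\right) = \frac{50}{139} - \frac{16}{1015} = \frac{48526}{141085}$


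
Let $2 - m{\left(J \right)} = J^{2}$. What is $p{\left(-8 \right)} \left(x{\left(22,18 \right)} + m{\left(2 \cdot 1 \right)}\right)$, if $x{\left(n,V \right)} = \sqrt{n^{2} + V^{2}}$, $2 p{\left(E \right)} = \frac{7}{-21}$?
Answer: $\frac{1}{3} - \frac{\sqrt{202}}{3} \approx -4.4042$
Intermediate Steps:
$p{\left(E \right)} = - \frac{1}{6}$ ($p{\left(E \right)} = \frac{7 \frac{1}{-21}}{2} = \frac{7 \left(- \frac{1}{21}\right)}{2} = \frac{1}{2} \left(- \frac{1}{3}\right) = - \frac{1}{6}$)
$x{\left(n,V \right)} = \sqrt{V^{2} + n^{2}}$
$m{\left(J \right)} = 2 - J^{2}$
$p{\left(-8 \right)} \left(x{\left(22,18 \right)} + m{\left(2 \cdot 1 \right)}\right) = - \frac{\sqrt{18^{2} + 22^{2}} + \left(2 - \left(2 \cdot 1\right)^{2}\right)}{6} = - \frac{\sqrt{324 + 484} + \left(2 - 2^{2}\right)}{6} = - \frac{\sqrt{808} + \left(2 - 4\right)}{6} = - \frac{2 \sqrt{202} + \left(2 - 4\right)}{6} = - \frac{2 \sqrt{202} - 2}{6} = - \frac{-2 + 2 \sqrt{202}}{6} = \frac{1}{3} - \frac{\sqrt{202}}{3}$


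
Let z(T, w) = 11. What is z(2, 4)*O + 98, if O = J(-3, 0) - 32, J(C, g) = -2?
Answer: -276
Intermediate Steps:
O = -34 (O = -2 - 32 = -34)
z(2, 4)*O + 98 = 11*(-34) + 98 = -374 + 98 = -276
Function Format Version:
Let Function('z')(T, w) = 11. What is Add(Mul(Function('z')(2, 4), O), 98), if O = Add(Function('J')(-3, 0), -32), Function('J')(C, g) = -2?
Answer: -276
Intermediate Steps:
O = -34 (O = Add(-2, -32) = -34)
Add(Mul(Function('z')(2, 4), O), 98) = Add(Mul(11, -34), 98) = Add(-374, 98) = -276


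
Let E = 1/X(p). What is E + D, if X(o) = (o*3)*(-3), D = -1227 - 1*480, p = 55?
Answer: -844966/495 ≈ -1707.0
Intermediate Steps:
D = -1707 (D = -1227 - 480 = -1707)
X(o) = -9*o (X(o) = (3*o)*(-3) = -9*o)
E = -1/495 (E = 1/(-9*55) = 1/(-495) = -1/495 ≈ -0.0020202)
E + D = -1/495 - 1707 = -844966/495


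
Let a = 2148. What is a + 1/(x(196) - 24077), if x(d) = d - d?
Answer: 51717395/24077 ≈ 2148.0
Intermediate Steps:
x(d) = 0
a + 1/(x(196) - 24077) = 2148 + 1/(0 - 24077) = 2148 + 1/(-24077) = 2148 - 1/24077 = 51717395/24077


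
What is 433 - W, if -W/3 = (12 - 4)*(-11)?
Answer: 169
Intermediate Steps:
W = 264 (W = -3*(12 - 4)*(-11) = -24*(-11) = -3*(-88) = 264)
433 - W = 433 - 1*264 = 433 - 264 = 169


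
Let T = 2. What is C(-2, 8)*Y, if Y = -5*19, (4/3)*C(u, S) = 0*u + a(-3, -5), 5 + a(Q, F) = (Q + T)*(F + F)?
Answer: -1425/4 ≈ -356.25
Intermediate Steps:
a(Q, F) = -5 + 2*F*(2 + Q) (a(Q, F) = -5 + (Q + 2)*(F + F) = -5 + (2 + Q)*(2*F) = -5 + 2*F*(2 + Q))
C(u, S) = 15/4 (C(u, S) = 3*(0*u + (-5 + 4*(-5) + 2*(-5)*(-3)))/4 = 3*(0 + (-5 - 20 + 30))/4 = 3*(0 + 5)/4 = (3/4)*5 = 15/4)
Y = -95
C(-2, 8)*Y = (15/4)*(-95) = -1425/4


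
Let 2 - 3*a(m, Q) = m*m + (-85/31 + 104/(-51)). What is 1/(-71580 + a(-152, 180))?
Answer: -4743/376020643 ≈ -1.2614e-5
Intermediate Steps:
a(m, Q) = 10721/4743 - m²/3 (a(m, Q) = ⅔ - (m*m + (-85/31 + 104/(-51)))/3 = ⅔ - (m² + (-85*1/31 + 104*(-1/51)))/3 = ⅔ - (m² + (-85/31 - 104/51))/3 = ⅔ - (m² - 7559/1581)/3 = ⅔ - (-7559/1581 + m²)/3 = ⅔ + (7559/4743 - m²/3) = 10721/4743 - m²/3)
1/(-71580 + a(-152, 180)) = 1/(-71580 + (10721/4743 - ⅓*(-152)²)) = 1/(-71580 + (10721/4743 - ⅓*23104)) = 1/(-71580 + (10721/4743 - 23104/3)) = 1/(-71580 - 36516703/4743) = 1/(-376020643/4743) = -4743/376020643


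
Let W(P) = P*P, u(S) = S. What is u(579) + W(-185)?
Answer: 34804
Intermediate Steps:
W(P) = P²
u(579) + W(-185) = 579 + (-185)² = 579 + 34225 = 34804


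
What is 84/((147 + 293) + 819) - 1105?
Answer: -1391111/1259 ≈ -1104.9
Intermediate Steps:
84/((147 + 293) + 819) - 1105 = 84/(440 + 819) - 1105 = 84/1259 - 1105 = -1391111/1259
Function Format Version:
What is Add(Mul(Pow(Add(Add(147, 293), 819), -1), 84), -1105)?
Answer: Rational(-1391111, 1259) ≈ -1104.9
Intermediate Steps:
Add(Mul(Pow(Add(Add(147, 293), 819), -1), 84), -1105) = Add(Mul(Pow(Add(440, 819), -1), 84), -1105) = Add(Mul(Pow(1259, -1), 84), -1105) = Add(Mul(Rational(1, 1259), 84), -1105) = Add(Rational(84, 1259), -1105) = Rational(-1391111, 1259)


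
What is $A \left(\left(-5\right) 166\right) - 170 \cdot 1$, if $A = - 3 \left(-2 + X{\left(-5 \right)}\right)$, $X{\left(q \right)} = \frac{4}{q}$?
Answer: $-7142$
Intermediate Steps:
$A = \frac{42}{5}$ ($A = - 3 \left(-2 + \frac{4}{-5}\right) = - 3 \left(-2 + 4 \left(- \frac{1}{5}\right)\right) = - 3 \left(-2 - \frac{4}{5}\right) = \left(-3\right) \left(- \frac{14}{5}\right) = \frac{42}{5} \approx 8.4$)
$A \left(\left(-5\right) 166\right) - 170 \cdot 1 = \frac{42 \left(\left(-5\right) 166\right)}{5} - 170 \cdot 1 = \frac{42}{5} \left(-830\right) - 170 = -6972 - 170 = -7142$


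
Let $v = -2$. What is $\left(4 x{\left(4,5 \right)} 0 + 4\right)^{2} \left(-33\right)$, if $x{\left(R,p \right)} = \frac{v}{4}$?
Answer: $-528$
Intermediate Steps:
$x{\left(R,p \right)} = - \frac{1}{2}$ ($x{\left(R,p \right)} = - \frac{2}{4} = \left(-2\right) \frac{1}{4} = - \frac{1}{2}$)
$\left(4 x{\left(4,5 \right)} 0 + 4\right)^{2} \left(-33\right) = \left(4 \left(- \frac{1}{2}\right) 0 + 4\right)^{2} \left(-33\right) = \left(\left(-2\right) 0 + 4\right)^{2} \left(-33\right) = \left(0 + 4\right)^{2} \left(-33\right) = 4^{2} \left(-33\right) = 16 \left(-33\right) = -528$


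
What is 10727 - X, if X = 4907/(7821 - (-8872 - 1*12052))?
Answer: 308342708/28745 ≈ 10727.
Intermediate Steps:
X = 4907/28745 (X = 4907/(7821 - (-8872 - 12052)) = 4907/(7821 - 1*(-20924)) = 4907/(7821 + 20924) = 4907/28745 ≈ 0.17071)
10727 - X = 10727 - 1*4907/28745 = 10727 - 4907/28745 = 308342708/28745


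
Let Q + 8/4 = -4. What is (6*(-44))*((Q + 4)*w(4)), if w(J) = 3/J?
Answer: 396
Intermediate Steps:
Q = -6 (Q = -2 - 4 = -6)
(6*(-44))*((Q + 4)*w(4)) = (6*(-44))*((-6 + 4)*(3/4)) = -(-528)*3*(¼) = -(-528)*3/4 = -264*(-3/2) = 396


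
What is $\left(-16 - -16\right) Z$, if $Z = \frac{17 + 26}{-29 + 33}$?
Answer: $0$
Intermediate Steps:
$Z = \frac{43}{4} \approx 10.75$
$\left(-16 - -16\right) Z = \left(-16 - -16\right) \frac{43}{4} = \left(-16 + 16\right) \frac{43}{4} = 0 \cdot \frac{43}{4} = 0$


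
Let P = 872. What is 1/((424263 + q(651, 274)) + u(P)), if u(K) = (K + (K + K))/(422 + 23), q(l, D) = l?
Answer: 445/189089346 ≈ 2.3534e-6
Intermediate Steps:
u(K) = 3*K/445 (u(K) = (K + 2*K)/445 = (3*K)*(1/445) = 3*K/445)
1/((424263 + q(651, 274)) + u(P)) = 1/((424263 + 651) + (3/445)*872) = 1/(424914 + 2616/445) = 1/(189089346/445) = 445/189089346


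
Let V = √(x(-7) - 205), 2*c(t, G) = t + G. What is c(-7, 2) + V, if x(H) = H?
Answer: -5/2 + 2*I*√53 ≈ -2.5 + 14.56*I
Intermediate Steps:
c(t, G) = G/2 + t/2 (c(t, G) = (t + G)/2 = (G + t)/2 = G/2 + t/2)
V = 2*I*√53 (V = √(-7 - 205) = √(-212) = 2*I*√53 ≈ 14.56*I)
c(-7, 2) + V = ((½)*2 + (½)*(-7)) + 2*I*√53 = (1 - 7/2) + 2*I*√53 = -5/2 + 2*I*√53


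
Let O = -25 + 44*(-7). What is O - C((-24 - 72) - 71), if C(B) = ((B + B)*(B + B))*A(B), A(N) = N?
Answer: 18629519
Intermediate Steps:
C(B) = 4*B**3 (C(B) = ((B + B)*(B + B))*B = ((2*B)*(2*B))*B = (4*B**2)*B = 4*B**3)
O = -333 (O = -25 - 308 = -333)
O - C((-24 - 72) - 71) = -333 - 4*((-24 - 72) - 71)**3 = -333 - 4*(-96 - 71)**3 = -333 - 4*(-167)**3 = -333 - 4*(-4657463) = -333 - 1*(-18629852) = -333 + 18629852 = 18629519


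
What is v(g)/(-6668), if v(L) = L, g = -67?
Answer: 67/6668 ≈ 0.010048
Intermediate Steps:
v(g)/(-6668) = -67/(-6668) = -67*(-1/6668) = 67/6668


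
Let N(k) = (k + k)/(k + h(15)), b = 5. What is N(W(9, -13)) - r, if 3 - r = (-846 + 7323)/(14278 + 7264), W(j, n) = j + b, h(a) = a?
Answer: -1083145/624718 ≈ -1.7338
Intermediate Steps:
W(j, n) = 5 + j (W(j, n) = j + 5 = 5 + j)
N(k) = 2*k/(15 + k) (N(k) = (k + k)/(k + 15) = (2*k)/(15 + k) = 2*k/(15 + k))
r = 58149/21542 (r = 3 - (-846 + 7323)/(14278 + 7264) = 3 - 6477/21542 = 58149/21542 ≈ 2.6993)
N(W(9, -13)) - r = 2*(5 + 9)/(15 + (5 + 9)) - 1*58149/21542 = 2*14/(15 + 14) - 58149/21542 = 2*14/29 - 58149/21542 = 2*14*(1/29) - 58149/21542 = 28/29 - 58149/21542 = -1083145/624718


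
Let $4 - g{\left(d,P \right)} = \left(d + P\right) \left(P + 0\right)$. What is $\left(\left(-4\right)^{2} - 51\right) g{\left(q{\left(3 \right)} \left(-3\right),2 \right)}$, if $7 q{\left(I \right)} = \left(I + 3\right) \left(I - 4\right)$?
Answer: $180$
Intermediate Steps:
$q{\left(I \right)} = \frac{\left(-4 + I\right) \left(3 + I\right)}{7}$ ($q{\left(I \right)} = \frac{\left(I + 3\right) \left(I - 4\right)}{7} = \frac{\left(3 + I\right) \left(-4 + I\right)}{7} = \frac{\left(-4 + I\right) \left(3 + I\right)}{7}$)
$g{\left(d,P \right)} = 4 - P \left(P + d\right)$ ($g{\left(d,P \right)} = 4 - \left(d + P\right) \left(P + 0\right) = 4 - \left(P + d\right) P = 4 - P \left(P + d\right)$)
$\left(\left(-4\right)^{2} - 51\right) g{\left(q{\left(3 \right)} \left(-3\right),2 \right)} = \left(\left(-4\right)^{2} - 51\right) \left(4 - 2^{2} - 2 \left(- \frac{12}{7} - \frac{3}{7} + \frac{3^{2}}{7}\right) \left(-3\right)\right) = \left(16 - 51\right) \left(4 - 4 - 2 \left(- \frac{12}{7} - \frac{3}{7} + \frac{1}{7} \cdot 9\right) \left(-3\right)\right) = - 35 \left(4 - 4 - 2 \left(- \frac{12}{7} - \frac{3}{7} + \frac{9}{7}\right) \left(-3\right)\right) = - 35 \left(4 - 4 - 2 \left(\left(- \frac{6}{7}\right) \left(-3\right)\right)\right) = - 35 \left(4 - 4 - 2 \cdot \frac{18}{7}\right) = - 35 \left(4 - 4 - \frac{36}{7}\right) = \left(-35\right) \left(- \frac{36}{7}\right) = 180$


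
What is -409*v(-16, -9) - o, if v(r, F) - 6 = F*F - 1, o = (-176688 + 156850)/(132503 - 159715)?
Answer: -478587363/13606 ≈ -35175.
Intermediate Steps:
o = 9919/13606 (o = -19838/(-27212) = -19838*(-1/27212) = 9919/13606 ≈ 0.72902)
v(r, F) = 5 + F**2 (v(r, F) = 6 + (F*F - 1) = 6 + (F**2 - 1) = 6 + (-1 + F**2) = 5 + F**2)
-409*v(-16, -9) - o = -409*(5 + (-9)**2) - 1*9919/13606 = -409*(5 + 81) - 9919/13606 = -409*86 - 9919/13606 = -35174 - 9919/13606 = -478587363/13606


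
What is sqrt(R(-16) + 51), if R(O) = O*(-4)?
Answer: sqrt(115) ≈ 10.724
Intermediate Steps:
R(O) = -4*O
sqrt(R(-16) + 51) = sqrt(-4*(-16) + 51) = sqrt(64 + 51) = sqrt(115)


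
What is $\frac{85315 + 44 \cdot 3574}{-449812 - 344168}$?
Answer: $- \frac{80857}{264660} \approx -0.30551$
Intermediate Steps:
$\frac{85315 + 44 \cdot 3574}{-449812 - 344168} = \frac{85315 + 157256}{-793980} = 242571 \left(- \frac{1}{793980}\right) = - \frac{80857}{264660}$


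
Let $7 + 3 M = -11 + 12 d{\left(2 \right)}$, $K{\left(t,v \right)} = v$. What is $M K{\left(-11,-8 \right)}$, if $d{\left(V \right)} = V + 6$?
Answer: $-208$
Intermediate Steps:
$d{\left(V \right)} = 6 + V$
$M = 26$ ($M = - \frac{7}{3} + \frac{-11 + 12 \left(6 + 2\right)}{3} = - \frac{7}{3} + \frac{-11 + 12 \cdot 8}{3} = - \frac{7}{3} + \frac{-11 + 96}{3} = - \frac{7}{3} + \frac{1}{3} \cdot 85 = - \frac{7}{3} + \frac{85}{3} = 26$)
$M K{\left(-11,-8 \right)} = 26 \left(-8\right) = -208$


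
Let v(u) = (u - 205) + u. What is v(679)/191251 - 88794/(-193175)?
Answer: 17204672069/36944911925 ≈ 0.46568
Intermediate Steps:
v(u) = -205 + 2*u (v(u) = (-205 + u) + u = -205 + 2*u)
v(679)/191251 - 88794/(-193175) = (-205 + 2*679)/191251 - 88794/(-193175) = (-205 + 1358)*(1/191251) - 88794*(-1/193175) = 1153*(1/191251) + 88794/193175 = 1153/191251 + 88794/193175 = 17204672069/36944911925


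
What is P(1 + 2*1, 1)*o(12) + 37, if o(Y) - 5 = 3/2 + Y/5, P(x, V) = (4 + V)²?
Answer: 519/2 ≈ 259.50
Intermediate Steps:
o(Y) = 13/2 + Y/5 (o(Y) = 5 + (3/2 + Y/5) = 13/2 + Y/5)
P(1 + 2*1, 1)*o(12) + 37 = (4 + 1)²*(13/2 + (⅕)*12) + 37 = 5²*(13/2 + 12/5) + 37 = 25*(89/10) + 37 = 445/2 + 37 = 519/2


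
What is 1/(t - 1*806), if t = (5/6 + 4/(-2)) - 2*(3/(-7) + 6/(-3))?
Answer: -42/33697 ≈ -0.0012464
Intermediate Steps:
t = 155/42 (t = (5*(⅙) + 4*(-½)) - 2*(3*(-⅐) + 6*(-⅓)) = (⅚ - 2) - 2*(-3/7 - 2) = -7/6 - 2*(-17/7) = -7/6 + 34/7 = 155/42 ≈ 3.6905)
1/(t - 1*806) = 1/(155/42 - 1*806) = 1/(155/42 - 806) = 1/(-33697/42) = -42/33697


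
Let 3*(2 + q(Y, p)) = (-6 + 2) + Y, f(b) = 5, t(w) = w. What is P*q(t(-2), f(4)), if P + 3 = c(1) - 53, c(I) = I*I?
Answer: 220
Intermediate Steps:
q(Y, p) = -10/3 + Y/3 (q(Y, p) = -2 + ((-6 + 2) + Y)/3 = -2 + (-4 + Y)/3 = -2 + (-4/3 + Y/3) = -10/3 + Y/3)
c(I) = I²
P = -55 (P = -3 + (1² - 53) = -3 + (1 - 53) = -3 - 52 = -55)
P*q(t(-2), f(4)) = -55*(-10/3 + (⅓)*(-2)) = -55*(-10/3 - ⅔) = -55*(-4) = 220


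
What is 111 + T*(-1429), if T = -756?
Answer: 1080435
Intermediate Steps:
111 + T*(-1429) = 111 - 756*(-1429) = 111 + 1080324 = 1080435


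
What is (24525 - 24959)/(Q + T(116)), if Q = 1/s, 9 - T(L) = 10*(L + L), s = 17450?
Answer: 7573300/40326949 ≈ 0.18780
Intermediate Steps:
T(L) = 9 - 20*L (T(L) = 9 - 10*(L + L) = 9 - 10*2*L = 9 - 20*L)
Q = 1/17450 ≈ 5.7307e-5
(24525 - 24959)/(Q + T(116)) = (24525 - 24959)/(1/17450 + (9 - 20*116)) = -434/(1/17450 + (9 - 2320)) = -434/(1/17450 - 2311) = -434/(-40326949/17450) = -434*(-17450/40326949) = 7573300/40326949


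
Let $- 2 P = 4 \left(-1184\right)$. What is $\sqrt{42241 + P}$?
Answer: $\sqrt{44609} \approx 211.21$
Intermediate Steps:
$P = 2368$ ($P = - \frac{4 \left(-1184\right)}{2} = \left(- \frac{1}{2}\right) \left(-4736\right) = 2368$)
$\sqrt{42241 + P} = \sqrt{42241 + 2368} = \sqrt{44609}$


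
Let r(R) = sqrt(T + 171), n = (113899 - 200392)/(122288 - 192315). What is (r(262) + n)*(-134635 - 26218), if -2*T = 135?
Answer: -13912658529/70027 - 482559*sqrt(46)/2 ≈ -1.8351e+6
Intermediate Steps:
T = -135/2 (T = -1/2*135 = -135/2 ≈ -67.500)
n = 86493/70027 (n = -86493/(-70027) = -86493*(-1/70027) = 86493/70027 ≈ 1.2351)
r(R) = 3*sqrt(46)/2 (r(R) = sqrt(-135/2 + 171) = sqrt(207/2) = 3*sqrt(46)/2)
(r(262) + n)*(-134635 - 26218) = (3*sqrt(46)/2 + 86493/70027)*(-134635 - 26218) = (86493/70027 + 3*sqrt(46)/2)*(-160853) = -13912658529/70027 - 482559*sqrt(46)/2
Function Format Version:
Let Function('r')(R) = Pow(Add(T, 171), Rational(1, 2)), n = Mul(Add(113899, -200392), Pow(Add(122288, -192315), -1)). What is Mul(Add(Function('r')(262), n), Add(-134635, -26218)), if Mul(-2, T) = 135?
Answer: Add(Rational(-13912658529, 70027), Mul(Rational(-482559, 2), Pow(46, Rational(1, 2)))) ≈ -1.8351e+6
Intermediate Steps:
T = Rational(-135, 2) (T = Mul(Rational(-1, 2), 135) = Rational(-135, 2) ≈ -67.500)
n = Rational(86493, 70027) (n = Mul(-86493, Pow(-70027, -1)) = Mul(-86493, Rational(-1, 70027)) = Rational(86493, 70027) ≈ 1.2351)
Function('r')(R) = Mul(Rational(3, 2), Pow(46, Rational(1, 2))) (Function('r')(R) = Pow(Add(Rational(-135, 2), 171), Rational(1, 2)) = Pow(Rational(207, 2), Rational(1, 2)) = Mul(Rational(3, 2), Pow(46, Rational(1, 2))))
Mul(Add(Function('r')(262), n), Add(-134635, -26218)) = Mul(Add(Mul(Rational(3, 2), Pow(46, Rational(1, 2))), Rational(86493, 70027)), Add(-134635, -26218)) = Mul(Add(Rational(86493, 70027), Mul(Rational(3, 2), Pow(46, Rational(1, 2)))), -160853) = Add(Rational(-13912658529, 70027), Mul(Rational(-482559, 2), Pow(46, Rational(1, 2))))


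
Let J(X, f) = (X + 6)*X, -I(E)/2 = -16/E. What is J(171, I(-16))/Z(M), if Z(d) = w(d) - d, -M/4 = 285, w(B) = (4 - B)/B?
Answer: 8626095/324614 ≈ 26.573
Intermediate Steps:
w(B) = (4 - B)/B
I(E) = 32/E (I(E) = -(-32)/E = 32/E)
J(X, f) = X*(6 + X) (J(X, f) = (6 + X)*X = X*(6 + X))
M = -1140 (M = -4*285 = -1140)
Z(d) = -d + (4 - d)/d (Z(d) = (4 - d)/d - d = -d + (4 - d)/d)
J(171, I(-16))/Z(M) = (171*(6 + 171))/(-1 - 1*(-1140) + 4/(-1140)) = (171*177)/(-1 + 1140 + 4*(-1/1140)) = 30267/(-1 + 1140 - 1/285) = 30267/(324614/285) = 30267*(285/324614) = 8626095/324614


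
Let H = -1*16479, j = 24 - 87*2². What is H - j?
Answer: -16155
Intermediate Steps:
j = -324 (j = 24 - 87*4 = 24 - 348 = -324)
H = -16479
H - j = -16479 - 1*(-324) = -16479 + 324 = -16155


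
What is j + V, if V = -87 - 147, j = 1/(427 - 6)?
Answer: -98513/421 ≈ -234.00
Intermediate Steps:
j = 1/421 ≈ 0.0023753
V = -234
j + V = 1/421 - 234 = -98513/421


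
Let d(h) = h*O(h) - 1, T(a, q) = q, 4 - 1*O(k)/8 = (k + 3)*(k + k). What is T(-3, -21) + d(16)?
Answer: -77334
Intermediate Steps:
O(k) = 32 - 16*k*(3 + k) (O(k) = 32 - 8*(k + 3)*(k + k) = 32 - 8*(3 + k)*2*k = 32 - 16*k*(3 + k))
d(h) = -1 + h*(32 - 48*h - 16*h**2) (d(h) = h*(32 - 48*h - 16*h**2) - 1 = -1 + h*(32 - 48*h - 16*h**2))
T(-3, -21) + d(16) = -21 + (-1 - 16*16*(-2 + 16**2 + 3*16)) = -21 + (-1 - 16*16*(-2 + 256 + 48)) = -21 + (-1 - 16*16*302) = -21 + (-1 - 77312) = -21 - 77313 = -77334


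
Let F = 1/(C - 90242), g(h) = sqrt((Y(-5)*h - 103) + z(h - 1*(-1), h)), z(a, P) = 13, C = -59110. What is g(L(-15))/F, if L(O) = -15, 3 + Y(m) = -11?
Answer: -298704*sqrt(30) ≈ -1.6361e+6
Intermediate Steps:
Y(m) = -14 (Y(m) = -3 - 11 = -14)
g(h) = sqrt(-90 - 14*h) (g(h) = sqrt((-14*h - 103) + 13) = sqrt((-103 - 14*h) + 13) = sqrt(-90 - 14*h))
F = -1/149352 (F = 1/(-59110 - 90242) = 1/(-149352) = -1/149352 ≈ -6.6956e-6)
g(L(-15))/F = sqrt(-90 - 14*(-15))/(-1/149352) = sqrt(-90 + 210)*(-149352) = sqrt(120)*(-149352) = (2*sqrt(30))*(-149352) = -298704*sqrt(30)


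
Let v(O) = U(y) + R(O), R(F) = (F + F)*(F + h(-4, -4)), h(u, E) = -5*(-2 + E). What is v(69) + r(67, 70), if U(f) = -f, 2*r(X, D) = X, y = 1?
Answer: 27389/2 ≈ 13695.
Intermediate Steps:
r(X, D) = X/2
h(u, E) = 10 - 5*E
R(F) = 2*F*(30 + F) (R(F) = (F + F)*(F + (10 - 5*(-4))) = (2*F)*(F + (10 + 20)) = (2*F)*(F + 30) = (2*F)*(30 + F) = 2*F*(30 + F))
v(O) = -1 + 2*O*(30 + O) (v(O) = -1*1 + 2*O*(30 + O) = -1 + 2*O*(30 + O))
v(69) + r(67, 70) = (-1 + 2*69*(30 + 69)) + (½)*67 = (-1 + 2*69*99) + 67/2 = (-1 + 13662) + 67/2 = 13661 + 67/2 = 27389/2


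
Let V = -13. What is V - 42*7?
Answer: -307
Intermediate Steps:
V - 42*7 = -13 - 42*7 = -13 - 14*21 = -13 - 294 = -307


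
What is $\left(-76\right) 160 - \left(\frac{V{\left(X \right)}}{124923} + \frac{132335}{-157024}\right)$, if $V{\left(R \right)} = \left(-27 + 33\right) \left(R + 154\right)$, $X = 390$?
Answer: $- \frac{11357782672831}{934090912} \approx -12159.0$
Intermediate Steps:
$V{\left(R \right)} = 924 + 6 R$ ($V{\left(R \right)} = 6 \left(154 + R\right) = 924 + 6 R$)
$\left(-76\right) 160 - \left(\frac{V{\left(X \right)}}{124923} + \frac{132335}{-157024}\right) = \left(-76\right) 160 - \left(\frac{924 + 6 \cdot 390}{124923} + \frac{132335}{-157024}\right) = -12160 - \left(\left(924 + 2340\right) \frac{1}{124923} + 132335 \left(- \frac{1}{157024}\right)\right) = -12160 - \left(3264 \cdot \frac{1}{124923} - \frac{18905}{22432}\right) = -12160 - \left(\frac{1088}{41641} - \frac{18905}{22432}\right) = -12160 - - \frac{762817089}{934090912} = -12160 + \frac{762817089}{934090912} = - \frac{11357782672831}{934090912}$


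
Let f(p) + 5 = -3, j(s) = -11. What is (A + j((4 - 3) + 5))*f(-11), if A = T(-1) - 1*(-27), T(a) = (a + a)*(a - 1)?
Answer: -160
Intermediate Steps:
T(a) = 2*a*(-1 + a) (T(a) = (2*a)*(-1 + a) = 2*a*(-1 + a))
f(p) = -8 (f(p) = -5 - 3 = -8)
A = 31 (A = 2*(-1)*(-1 - 1) - 1*(-27) = 2*(-1)*(-2) + 27 = 4 + 27 = 31)
(A + j((4 - 3) + 5))*f(-11) = (31 - 11)*(-8) = 20*(-8) = -160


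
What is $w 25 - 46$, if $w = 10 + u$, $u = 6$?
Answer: $354$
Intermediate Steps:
$w = 16$ ($w = 10 + 6 = 16$)
$w 25 - 46 = 16 \cdot 25 - 46 = 400 - 46 = 354$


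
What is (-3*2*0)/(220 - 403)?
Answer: 0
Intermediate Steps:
(-3*2*0)/(220 - 403) = (-6*0)/(-183) = -1/183*0 = 0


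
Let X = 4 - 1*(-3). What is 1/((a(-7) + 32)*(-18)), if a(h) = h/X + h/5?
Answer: -5/2664 ≈ -0.0018769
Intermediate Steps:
X = 7 (X = 4 + 3 = 7)
a(h) = 12*h/35 (a(h) = h/7 + h/5 = 12*h/35)
1/((a(-7) + 32)*(-18)) = 1/(((12/35)*(-7) + 32)*(-18)) = 1/((-12/5 + 32)*(-18)) = 1/((148/5)*(-18)) = 1/(-2664/5) = -5/2664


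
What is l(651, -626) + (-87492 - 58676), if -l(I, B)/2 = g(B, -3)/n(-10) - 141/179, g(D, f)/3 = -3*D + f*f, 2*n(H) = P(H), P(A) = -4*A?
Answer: -262651219/1790 ≈ -1.4673e+5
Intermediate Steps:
n(H) = -2*H (n(H) = (-4*H)/2 = -2*H)
g(D, f) = -9*D + 3*f**2 (g(D, f) = 3*(-3*D + f*f) = 3*(-3*D + f**2) = 3*(f**2 - 3*D) = -9*D + 3*f**2)
l(I, B) = -2013/1790 + 9*B/10 (l(I, B) = -2*((-9*B + 3*(-3)**2)/((-2*(-10))) - 141/179) = -2*((-9*B + 3*9)/20 - 141*1/179) = -2*((-9*B + 27)*(1/20) - 141/179) = -2*((27 - 9*B)*(1/20) - 141/179) = -2*((27/20 - 9*B/20) - 141/179) = -2*(2013/3580 - 9*B/20) = -2013/1790 + 9*B/10)
l(651, -626) + (-87492 - 58676) = (-2013/1790 + (9/10)*(-626)) + (-87492 - 58676) = (-2013/1790 - 2817/5) - 146168 = -1010499/1790 - 146168 = -262651219/1790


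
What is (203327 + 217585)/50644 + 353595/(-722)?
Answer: -4400891679/9141242 ≈ -481.43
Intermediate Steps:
(203327 + 217585)/50644 + 353595/(-722) = 420912*(1/50644) + 353595*(-1/722) = 105228/12661 - 353595/722 = -4400891679/9141242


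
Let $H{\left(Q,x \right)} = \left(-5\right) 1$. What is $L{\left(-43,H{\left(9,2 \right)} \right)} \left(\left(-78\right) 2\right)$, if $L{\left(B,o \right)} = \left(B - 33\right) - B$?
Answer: $5148$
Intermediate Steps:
$H{\left(Q,x \right)} = -5$
$L{\left(B,o \right)} = -33$ ($L{\left(B,o \right)} = \left(B - 33\right) - B = \left(-33 + B\right) - B = -33$)
$L{\left(-43,H{\left(9,2 \right)} \right)} \left(\left(-78\right) 2\right) = - 33 \left(\left(-78\right) 2\right) = \left(-33\right) \left(-156\right) = 5148$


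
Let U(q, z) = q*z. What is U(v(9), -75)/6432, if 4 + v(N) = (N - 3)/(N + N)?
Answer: 275/6432 ≈ 0.042755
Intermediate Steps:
v(N) = -4 + (-3 + N)/(2*N) (v(N) = -4 + (N - 3)/(N + N) = -4 + (-3 + N)/((2*N)) = -4 + (-3 + N)*(1/(2*N)) = -4 + (-3 + N)/(2*N))
U(v(9), -75)/6432 = (((½)*(-3 - 7*9)/9)*(-75))/6432 = (((½)*(⅑)*(-3 - 63))*(-75))*(1/6432) = (((½)*(⅑)*(-66))*(-75))*(1/6432) = -11/3*(-75)*(1/6432) = 275*(1/6432) = 275/6432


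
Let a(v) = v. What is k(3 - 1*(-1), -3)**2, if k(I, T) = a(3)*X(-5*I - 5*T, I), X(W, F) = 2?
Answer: 36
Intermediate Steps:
k(I, T) = 6 (k(I, T) = 3*2 = 6)
k(3 - 1*(-1), -3)**2 = 6**2 = 36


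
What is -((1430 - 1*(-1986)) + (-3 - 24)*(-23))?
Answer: -4037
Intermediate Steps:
-((1430 - 1*(-1986)) + (-3 - 24)*(-23)) = -((1430 + 1986) - 27*(-23)) = -(3416 + 621) = -1*4037 = -4037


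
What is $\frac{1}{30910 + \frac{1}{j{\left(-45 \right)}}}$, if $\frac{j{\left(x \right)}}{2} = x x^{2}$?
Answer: $\frac{182250}{5633347499} \approx 3.2352 \cdot 10^{-5}$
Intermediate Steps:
$j{\left(x \right)} = 2 x^{3}$ ($j{\left(x \right)} = 2 x x^{2} = 2 x^{3}$)
$\frac{1}{30910 + \frac{1}{j{\left(-45 \right)}}} = \frac{1}{30910 + \frac{1}{2 \left(-45\right)^{3}}} = \frac{1}{30910 + \frac{1}{2 \left(-91125\right)}} = \frac{1}{30910 + \frac{1}{-182250}} = \frac{1}{30910 - \frac{1}{182250}} = \frac{1}{\frac{5633347499}{182250}} = \frac{182250}{5633347499}$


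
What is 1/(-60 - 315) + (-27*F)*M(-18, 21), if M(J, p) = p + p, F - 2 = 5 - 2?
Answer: -2126251/375 ≈ -5670.0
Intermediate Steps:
F = 5 (F = 2 + (5 - 2) = 2 + 3 = 5)
M(J, p) = 2*p
1/(-60 - 315) + (-27*F)*M(-18, 21) = 1/(-60 - 315) + (-27*5)*(2*21) = 1/(-375) - 135*42 = -1/375 - 5670 = -2126251/375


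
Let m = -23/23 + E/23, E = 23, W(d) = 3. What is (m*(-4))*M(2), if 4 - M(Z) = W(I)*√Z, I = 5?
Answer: 0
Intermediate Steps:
M(Z) = 4 - 3*√Z
m = 0 (m = -23/23 + 23/23 = -23*1/23 + 23*(1/23) = -1 + 1 = 0)
(m*(-4))*M(2) = (0*(-4))*(4 - 3*√2) = 0*(4 - 3*√2) = 0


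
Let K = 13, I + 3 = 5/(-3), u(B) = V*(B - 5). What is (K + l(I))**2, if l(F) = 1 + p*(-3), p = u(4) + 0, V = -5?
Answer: 1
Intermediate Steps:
u(B) = 25 - 5*B (u(B) = -5*(B - 5) = -5*(-5 + B) = 25 - 5*B)
I = -14/3 (I = -3 + 5/(-3) = -3 + 5*(-1/3) = -3 - 5/3 = -14/3 ≈ -4.6667)
p = 5 (p = (25 - 5*4) + 0 = (25 - 20) + 0 = 5 + 0 = 5)
l(F) = -14 (l(F) = 1 + 5*(-3) = 1 - 15 = -14)
(K + l(I))**2 = (13 - 14)**2 = (-1)**2 = 1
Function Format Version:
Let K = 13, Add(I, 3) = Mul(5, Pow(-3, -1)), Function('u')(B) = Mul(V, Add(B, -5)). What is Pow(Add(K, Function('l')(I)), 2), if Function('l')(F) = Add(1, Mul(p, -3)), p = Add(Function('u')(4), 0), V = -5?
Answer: 1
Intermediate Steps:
Function('u')(B) = Add(25, Mul(-5, B)) (Function('u')(B) = Mul(-5, Add(B, -5)) = Mul(-5, Add(-5, B)) = Add(25, Mul(-5, B)))
I = Rational(-14, 3) (I = Add(-3, Mul(5, Pow(-3, -1))) = Add(-3, Mul(5, Rational(-1, 3))) = Add(-3, Rational(-5, 3)) = Rational(-14, 3) ≈ -4.6667)
p = 5 (p = Add(Add(25, Mul(-5, 4)), 0) = Add(Add(25, -20), 0) = Add(5, 0) = 5)
Function('l')(F) = -14 (Function('l')(F) = Add(1, Mul(5, -3)) = Add(1, -15) = -14)
Pow(Add(K, Function('l')(I)), 2) = Pow(Add(13, -14), 2) = Pow(-1, 2) = 1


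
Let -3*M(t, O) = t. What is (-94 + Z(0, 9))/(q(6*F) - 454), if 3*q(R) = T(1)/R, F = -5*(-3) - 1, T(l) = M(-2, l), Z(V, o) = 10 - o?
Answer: 35154/171611 ≈ 0.20485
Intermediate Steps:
M(t, O) = -t/3
T(l) = 2/3 (T(l) = -1/3*(-2) = 2/3)
F = 14 (F = 15 - 1 = 14)
q(R) = 2/(9*R) (q(R) = (2/(3*R))/3 = 2/(9*R))
(-94 + Z(0, 9))/(q(6*F) - 454) = (-94 + (10 - 1*9))/(2/(9*((6*14))) - 454) = (-94 + (10 - 9))/((2/9)/84 - 454) = (-94 + 1)/((2/9)*(1/84) - 454) = -93/(1/378 - 454) = -93/(-171611/378) = -93*(-378/171611) = 35154/171611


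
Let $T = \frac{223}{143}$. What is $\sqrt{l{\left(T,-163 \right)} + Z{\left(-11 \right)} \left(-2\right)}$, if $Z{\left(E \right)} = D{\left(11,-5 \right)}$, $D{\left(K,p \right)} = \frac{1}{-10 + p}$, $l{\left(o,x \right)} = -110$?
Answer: $\frac{4 i \sqrt{1545}}{15} \approx 10.482 i$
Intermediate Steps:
$T = \frac{223}{143}$ ($T = 223 \cdot \frac{1}{143} = \frac{223}{143} \approx 1.5594$)
$Z{\left(E \right)} = - \frac{1}{15}$ ($Z{\left(E \right)} = \frac{1}{-10 - 5} = \frac{1}{-15} = - \frac{1}{15}$)
$\sqrt{l{\left(T,-163 \right)} + Z{\left(-11 \right)} \left(-2\right)} = \sqrt{-110 - - \frac{2}{15}} = \sqrt{-110 + \frac{2}{15}} = \sqrt{- \frac{1648}{15}} = \frac{4 i \sqrt{1545}}{15}$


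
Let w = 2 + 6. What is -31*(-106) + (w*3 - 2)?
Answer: 3308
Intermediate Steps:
w = 8
-31*(-106) + (w*3 - 2) = -31*(-106) + (8*3 - 2) = 3286 + (24 - 2) = 3286 + 22 = 3308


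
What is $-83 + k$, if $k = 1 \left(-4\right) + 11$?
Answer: $-76$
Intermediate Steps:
$k = 7$ ($k = -4 + 11 = 7$)
$-83 + k = -83 + 7 = -76$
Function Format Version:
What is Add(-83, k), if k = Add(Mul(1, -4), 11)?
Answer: -76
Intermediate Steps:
k = 7 (k = Add(-4, 11) = 7)
Add(-83, k) = Add(-83, 7) = -76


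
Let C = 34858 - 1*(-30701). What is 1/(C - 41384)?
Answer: 1/24175 ≈ 4.1365e-5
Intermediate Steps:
C = 65559 (C = 34858 + 30701 = 65559)
1/(C - 41384) = 1/(65559 - 41384) = 1/24175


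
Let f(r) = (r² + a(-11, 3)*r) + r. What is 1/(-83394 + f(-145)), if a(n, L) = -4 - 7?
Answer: -1/60919 ≈ -1.6415e-5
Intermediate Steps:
a(n, L) = -11
f(r) = r² - 10*r (f(r) = (r² - 11*r) + r = r² - 10*r)
1/(-83394 + f(-145)) = 1/(-83394 - 145*(-10 - 145)) = 1/(-83394 - 145*(-155)) = 1/(-83394 + 22475) = 1/(-60919) = -1/60919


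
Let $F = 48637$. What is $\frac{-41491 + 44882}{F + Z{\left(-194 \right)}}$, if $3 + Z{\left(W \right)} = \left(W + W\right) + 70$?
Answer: $\frac{3391}{48316} \approx 0.070184$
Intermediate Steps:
$Z{\left(W \right)} = 67 + 2 W$ ($Z{\left(W \right)} = -3 + \left(\left(W + W\right) + 70\right) = -3 + \left(2 W + 70\right) = -3 + \left(70 + 2 W\right) = 67 + 2 W$)
$\frac{-41491 + 44882}{F + Z{\left(-194 \right)}} = \frac{-41491 + 44882}{48637 + \left(67 + 2 \left(-194\right)\right)} = \frac{3391}{48637 + \left(67 - 388\right)} = \frac{3391}{48637 - 321} = \frac{3391}{48316}$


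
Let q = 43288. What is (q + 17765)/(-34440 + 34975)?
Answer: 61053/535 ≈ 114.12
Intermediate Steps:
(q + 17765)/(-34440 + 34975) = (43288 + 17765)/(-34440 + 34975) = 61053/535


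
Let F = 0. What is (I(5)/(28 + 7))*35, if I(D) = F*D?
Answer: 0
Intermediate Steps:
I(D) = 0 (I(D) = 0*D = 0)
(I(5)/(28 + 7))*35 = (0/(28 + 7))*35 = (0/35)*35 = ((1/35)*0)*35 = 0*35 = 0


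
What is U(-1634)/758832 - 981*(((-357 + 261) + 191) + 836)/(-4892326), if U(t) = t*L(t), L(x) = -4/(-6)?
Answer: 257895089611/1392170071212 ≈ 0.18525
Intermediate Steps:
L(x) = 2/3 (L(x) = -4*(-1/6) = 2/3)
U(t) = 2*t/3 (U(t) = t*(2/3) = 2*t/3)
U(-1634)/758832 - 981*(((-357 + 261) + 191) + 836)/(-4892326) = ((2/3)*(-1634))/758832 - 981*(((-357 + 261) + 191) + 836)/(-4892326) = -3268/3*1/758832 - 981*((-96 + 191) + 836)*(-1/4892326) = -817/569124 - 981*(95 + 836)*(-1/4892326) = -817/569124 - 981*931*(-1/4892326) = -817/569124 - 913311*(-1/4892326) = -817/569124 + 913311/4892326 = 257895089611/1392170071212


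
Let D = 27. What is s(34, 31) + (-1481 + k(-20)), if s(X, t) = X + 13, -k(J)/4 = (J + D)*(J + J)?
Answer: -314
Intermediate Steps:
k(J) = -8*J*(27 + J) (k(J) = -4*(J + 27)*(J + J) = -4*(27 + J)*2*J = -8*J*(27 + J))
s(X, t) = 13 + X
s(34, 31) + (-1481 + k(-20)) = (13 + 34) + (-1481 - 8*(-20)*(27 - 20)) = 47 + (-1481 - 8*(-20)*7) = 47 + (-1481 + 1120) = 47 - 361 = -314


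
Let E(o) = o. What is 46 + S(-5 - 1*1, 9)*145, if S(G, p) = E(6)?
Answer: 916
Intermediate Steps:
S(G, p) = 6
46 + S(-5 - 1*1, 9)*145 = 46 + 6*145 = 46 + 870 = 916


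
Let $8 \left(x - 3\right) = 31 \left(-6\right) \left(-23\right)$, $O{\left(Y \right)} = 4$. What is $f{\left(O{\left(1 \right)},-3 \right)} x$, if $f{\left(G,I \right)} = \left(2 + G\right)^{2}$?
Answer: $19359$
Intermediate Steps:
$x = \frac{2151}{4}$ ($x = 3 + \frac{31 \left(-6\right) \left(-23\right)}{8} = 3 + \frac{\left(-186\right) \left(-23\right)}{8} = 3 + \frac{1}{8} \cdot 4278 = 3 + \frac{2139}{4} = \frac{2151}{4} \approx 537.75$)
$f{\left(O{\left(1 \right)},-3 \right)} x = \left(2 + 4\right)^{2} \cdot \frac{2151}{4} = 6^{2} \cdot \frac{2151}{4} = 36 \cdot \frac{2151}{4} = 19359$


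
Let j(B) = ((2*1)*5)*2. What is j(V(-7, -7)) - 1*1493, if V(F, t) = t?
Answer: -1473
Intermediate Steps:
j(B) = 20 (j(B) = (2*5)*2 = 10*2 = 20)
j(V(-7, -7)) - 1*1493 = 20 - 1*1493 = 20 - 1493 = -1473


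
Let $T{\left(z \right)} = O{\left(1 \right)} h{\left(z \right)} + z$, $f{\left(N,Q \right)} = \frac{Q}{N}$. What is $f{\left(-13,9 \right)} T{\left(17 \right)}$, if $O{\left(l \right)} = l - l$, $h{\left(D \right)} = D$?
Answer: $- \frac{153}{13} \approx -11.769$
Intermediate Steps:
$O{\left(l \right)} = 0$
$T{\left(z \right)} = z$ ($T{\left(z \right)} = 0 z + z = 0 + z = z$)
$f{\left(-13,9 \right)} T{\left(17 \right)} = \frac{9}{-13} \cdot 17 = 9 \left(- \frac{1}{13}\right) 17 = \left(- \frac{9}{13}\right) 17 = - \frac{153}{13}$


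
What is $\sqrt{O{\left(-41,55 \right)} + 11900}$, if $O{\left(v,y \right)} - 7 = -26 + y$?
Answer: $4 \sqrt{746} \approx 109.25$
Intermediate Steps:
$O{\left(v,y \right)} = -19 + y$ ($O{\left(v,y \right)} = 7 + \left(-26 + y\right) = -19 + y$)
$\sqrt{O{\left(-41,55 \right)} + 11900} = \sqrt{\left(-19 + 55\right) + 11900} = \sqrt{36 + 11900} = \sqrt{11936} = 4 \sqrt{746}$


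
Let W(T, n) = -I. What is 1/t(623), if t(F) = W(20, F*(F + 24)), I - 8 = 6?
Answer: -1/14 ≈ -0.071429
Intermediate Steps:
I = 14 (I = 8 + 6 = 14)
W(T, n) = -14 (W(T, n) = -1*14 = -14)
t(F) = -14
1/t(623) = 1/(-14) = -1/14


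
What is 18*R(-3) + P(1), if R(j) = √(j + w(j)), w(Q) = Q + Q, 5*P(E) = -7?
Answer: -7/5 + 54*I ≈ -1.4 + 54.0*I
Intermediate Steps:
P(E) = -7/5 (P(E) = (⅕)*(-7) = -7/5)
w(Q) = 2*Q
R(j) = √3*√j (R(j) = √(j + 2*j) = √(3*j) = √3*√j)
18*R(-3) + P(1) = 18*(√3*√(-3)) - 7/5 = 18*(√3*(I*√3)) - 7/5 = 18*(3*I) - 7/5 = 54*I - 7/5 = -7/5 + 54*I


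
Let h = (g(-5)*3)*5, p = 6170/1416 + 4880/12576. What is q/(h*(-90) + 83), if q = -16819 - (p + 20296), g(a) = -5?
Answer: -3442782145/633747084 ≈ -5.4324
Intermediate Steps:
p = 440125/92748 (p = 6170*(1/1416) + 4880*(1/12576) = 3085/708 + 305/786 = 440125/92748 ≈ 4.7454)
h = -75 (h = -5*3*5 = -15*5 = -75)
q = -3442782145/92748 (q = -16819 - (440125/92748 + 20296) = -16819 - 1*1882853533/92748 = -16819 - 1882853533/92748 = -3442782145/92748 ≈ -37120.)
q/(h*(-90) + 83) = -3442782145/(92748*(-75*(-90) + 83)) = -3442782145/(92748*(6750 + 83)) = -3442782145/92748/6833 = -3442782145/92748*1/6833 = -3442782145/633747084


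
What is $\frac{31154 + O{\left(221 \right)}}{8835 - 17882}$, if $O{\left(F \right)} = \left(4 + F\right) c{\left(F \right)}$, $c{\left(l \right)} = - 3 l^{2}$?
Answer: $\frac{32936521}{9047} \approx 3640.6$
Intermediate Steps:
$O{\left(F \right)} = - 3 F^{2} \left(4 + F\right)$ ($O{\left(F \right)} = \left(4 + F\right) \left(- 3 F^{2}\right) = - 3 F^{2} \left(4 + F\right)$)
$\frac{31154 + O{\left(221 \right)}}{8835 - 17882} = \frac{31154 + 3 \cdot 221^{2} \left(-4 - 221\right)}{8835 - 17882} = \frac{31154 + 3 \cdot 48841 \left(-4 - 221\right)}{-9047} = \left(31154 + 3 \cdot 48841 \left(-225\right)\right) \left(- \frac{1}{9047}\right) = \left(31154 - 32967675\right) \left(- \frac{1}{9047}\right) = \left(-32936521\right) \left(- \frac{1}{9047}\right) = \frac{32936521}{9047}$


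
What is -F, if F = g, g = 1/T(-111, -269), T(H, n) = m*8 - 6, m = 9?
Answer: -1/66 ≈ -0.015152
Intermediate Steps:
T(H, n) = 66 (T(H, n) = 9*8 - 6 = 72 - 6 = 66)
g = 1/66 ≈ 0.015152
F = 1/66 ≈ 0.015152
-F = -1*1/66 = -1/66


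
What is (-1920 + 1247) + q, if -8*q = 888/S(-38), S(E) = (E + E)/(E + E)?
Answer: -784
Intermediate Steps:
S(E) = 1 (S(E) = (2*E)/((2*E)) = (2*E)*(1/(2*E)) = 1)
q = -111 (q = -111/1 = -111 ≈ -111.00)
(-1920 + 1247) + q = (-1920 + 1247) - 111 = -673 - 111 = -784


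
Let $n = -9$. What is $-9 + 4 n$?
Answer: $-45$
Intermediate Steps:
$-9 + 4 n = -9 + 4 \left(-9\right) = -9 - 36 = -45$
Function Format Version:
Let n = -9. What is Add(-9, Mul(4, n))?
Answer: -45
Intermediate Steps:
Add(-9, Mul(4, n)) = Add(-9, Mul(4, -9)) = Add(-9, -36) = -45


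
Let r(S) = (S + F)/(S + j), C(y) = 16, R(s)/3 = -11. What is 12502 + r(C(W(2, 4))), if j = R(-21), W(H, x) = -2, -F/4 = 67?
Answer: 212786/17 ≈ 12517.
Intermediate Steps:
F = -268 (F = -4*67 = -268)
R(s) = -33 (R(s) = 3*(-11) = -33)
j = -33
r(S) = (-268 + S)/(-33 + S) (r(S) = (S - 268)/(S - 33) = (-268 + S)/(-33 + S))
12502 + r(C(W(2, 4))) = 12502 + (-268 + 16)/(-33 + 16) = 12502 - 252/(-17) = 12502 - 1/17*(-252) = 12502 + 252/17 = 212786/17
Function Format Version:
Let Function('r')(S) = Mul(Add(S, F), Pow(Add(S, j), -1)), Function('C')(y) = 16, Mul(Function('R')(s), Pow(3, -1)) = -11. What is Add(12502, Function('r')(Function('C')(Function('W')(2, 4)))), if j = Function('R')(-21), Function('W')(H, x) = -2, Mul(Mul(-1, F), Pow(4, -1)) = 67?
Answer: Rational(212786, 17) ≈ 12517.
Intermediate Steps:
F = -268 (F = Mul(-4, 67) = -268)
Function('R')(s) = -33 (Function('R')(s) = Mul(3, -11) = -33)
j = -33
Function('r')(S) = Mul(Pow(Add(-33, S), -1), Add(-268, S)) (Function('r')(S) = Mul(Add(S, -268), Pow(Add(S, -33), -1)) = Mul(Add(-268, S), Pow(Add(-33, S), -1)) = Mul(Pow(Add(-33, S), -1), Add(-268, S)))
Add(12502, Function('r')(Function('C')(Function('W')(2, 4)))) = Add(12502, Mul(Pow(Add(-33, 16), -1), Add(-268, 16))) = Add(12502, Mul(Pow(-17, -1), -252)) = Add(12502, Mul(Rational(-1, 17), -252)) = Add(12502, Rational(252, 17)) = Rational(212786, 17)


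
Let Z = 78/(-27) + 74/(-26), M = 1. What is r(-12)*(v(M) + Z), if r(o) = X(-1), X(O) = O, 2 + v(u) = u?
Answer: 788/117 ≈ 6.7350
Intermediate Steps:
v(u) = -2 + u
r(o) = -1
Z = -671/117 (Z = 78*(-1/27) + 74*(-1/26) = -26/9 - 37/13 = -671/117 ≈ -5.7350)
r(-12)*(v(M) + Z) = -((-2 + 1) - 671/117) = -(-1 - 671/117) = -1*(-788/117) = 788/117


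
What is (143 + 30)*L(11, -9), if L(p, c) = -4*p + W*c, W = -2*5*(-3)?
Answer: -54322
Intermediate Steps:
W = 30 (W = -10*(-3) = 30)
L(p, c) = -4*p + 30*c
(143 + 30)*L(11, -9) = (143 + 30)*(-4*11 + 30*(-9)) = 173*(-44 - 270) = 173*(-314) = -54322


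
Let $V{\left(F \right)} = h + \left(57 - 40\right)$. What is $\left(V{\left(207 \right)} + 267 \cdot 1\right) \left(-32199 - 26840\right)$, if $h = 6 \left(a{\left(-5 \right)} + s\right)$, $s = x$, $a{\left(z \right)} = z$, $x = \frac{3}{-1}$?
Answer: $-13933204$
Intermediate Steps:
$x = -3$ ($x = 3 \left(-1\right) = -3$)
$s = -3$
$h = -48$ ($h = 6 \left(-5 - 3\right) = 6 \left(-8\right) = -48$)
$V{\left(F \right)} = -31$ ($V{\left(F \right)} = -48 + \left(57 - 40\right) = -48 + 17 = -31$)
$\left(V{\left(207 \right)} + 267 \cdot 1\right) \left(-32199 - 26840\right) = \left(-31 + 267 \cdot 1\right) \left(-32199 - 26840\right) = \left(-31 + 267\right) \left(-59039\right) = 236 \left(-59039\right) = -13933204$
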